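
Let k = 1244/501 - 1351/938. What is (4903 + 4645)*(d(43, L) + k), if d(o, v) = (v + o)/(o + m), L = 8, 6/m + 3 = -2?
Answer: 13779411898/637773 ≈ 21606.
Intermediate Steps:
m = -6/5 (m = 6/(-3 - 2) = 6/(-5) = 6*(-⅕) = -6/5 ≈ -1.2000)
k = 70003/67134 (k = 1244*(1/501) - 1351*1/938 = 1244/501 - 193/134 = 70003/67134 ≈ 1.0427)
d(o, v) = (o + v)/(-6/5 + o) (d(o, v) = (v + o)/(o - 6/5) = (o + v)/(-6/5 + o))
(4903 + 4645)*(d(43, L) + k) = (4903 + 4645)*(5*(43 + 8)/(-6 + 5*43) + 70003/67134) = 9548*(5*51/(-6 + 215) + 70003/67134) = 9548*(5*51/209 + 70003/67134) = 9548*(5*(1/209)*51 + 70003/67134) = 9548*(255/209 + 70003/67134) = 9548*(31749797/14031006) = 13779411898/637773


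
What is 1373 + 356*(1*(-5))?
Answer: -407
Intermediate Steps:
1373 + 356*(1*(-5)) = 1373 + 356*(-5) = 1373 - 1780 = -407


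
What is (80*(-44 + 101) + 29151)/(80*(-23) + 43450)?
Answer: 11237/13870 ≈ 0.81017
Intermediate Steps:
(80*(-44 + 101) + 29151)/(80*(-23) + 43450) = (80*57 + 29151)/(-1840 + 43450) = (4560 + 29151)/41610 = 33711*(1/41610) = 11237/13870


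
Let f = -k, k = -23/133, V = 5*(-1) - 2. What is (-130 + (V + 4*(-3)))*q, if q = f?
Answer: -3427/133 ≈ -25.767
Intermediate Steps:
V = -7 (V = -5 - 2 = -7)
k = -23/133 (k = -23*1/133 = -23/133 ≈ -0.17293)
f = 23/133 (f = -1*(-23/133) = 23/133 ≈ 0.17293)
q = 23/133 ≈ 0.17293
(-130 + (V + 4*(-3)))*q = (-130 + (-7 + 4*(-3)))*(23/133) = (-130 + (-7 - 12))*(23/133) = (-130 - 19)*(23/133) = -149*23/133 = -3427/133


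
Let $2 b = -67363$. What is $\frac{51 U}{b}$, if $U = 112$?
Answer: $- \frac{11424}{67363} \approx -0.16959$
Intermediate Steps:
$b = - \frac{67363}{2}$ ($b = \frac{1}{2} \left(-67363\right) = - \frac{67363}{2} \approx -33682.0$)
$\frac{51 U}{b} = \frac{51 \cdot 112}{- \frac{67363}{2}} = 5712 \left(- \frac{2}{67363}\right) = - \frac{11424}{67363}$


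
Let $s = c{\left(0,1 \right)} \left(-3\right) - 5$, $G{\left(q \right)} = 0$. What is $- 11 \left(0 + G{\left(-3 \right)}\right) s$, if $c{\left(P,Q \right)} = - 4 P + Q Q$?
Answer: $0$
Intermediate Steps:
$c{\left(P,Q \right)} = Q^{2} - 4 P$ ($c{\left(P,Q \right)} = - 4 P + Q^{2} = Q^{2} - 4 P$)
$s = -8$ ($s = \left(1^{2} - 0\right) \left(-3\right) - 5 = \left(1 + 0\right) \left(-3\right) - 5 = 1 \left(-3\right) - 5 = -3 - 5 = -8$)
$- 11 \left(0 + G{\left(-3 \right)}\right) s = - 11 \left(0 + 0\right) \left(-8\right) = \left(-11\right) 0 \left(-8\right) = 0 \left(-8\right) = 0$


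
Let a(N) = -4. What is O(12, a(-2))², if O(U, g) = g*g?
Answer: 256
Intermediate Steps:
O(U, g) = g²
O(12, a(-2))² = ((-4)²)² = 16² = 256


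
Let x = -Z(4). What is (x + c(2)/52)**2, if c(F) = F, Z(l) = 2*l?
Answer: 42849/676 ≈ 63.386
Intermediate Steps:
x = -8 (x = -2*4 = -1*8 = -8)
(x + c(2)/52)**2 = (-8 + 2/52)**2 = (-8 + 2*(1/52))**2 = (-8 + 1/26)**2 = (-207/26)**2 = 42849/676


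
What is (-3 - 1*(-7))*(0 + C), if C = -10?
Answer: -40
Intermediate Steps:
(-3 - 1*(-7))*(0 + C) = (-3 - 1*(-7))*(0 - 10) = (-3 + 7)*(-10) = 4*(-10) = -40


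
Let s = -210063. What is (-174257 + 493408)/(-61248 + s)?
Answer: -319151/271311 ≈ -1.1763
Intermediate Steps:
(-174257 + 493408)/(-61248 + s) = (-174257 + 493408)/(-61248 - 210063) = 319151/(-271311) = 319151*(-1/271311) = -319151/271311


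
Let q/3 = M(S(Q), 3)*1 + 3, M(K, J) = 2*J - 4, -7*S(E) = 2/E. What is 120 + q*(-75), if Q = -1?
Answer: -1005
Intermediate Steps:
S(E) = -2/(7*E)
M(K, J) = -4 + 2*J
q = 15 (q = 3*((-4 + 2*3)*1 + 3) = 3*((-4 + 6)*1 + 3) = 3*(2*1 + 3) = 3*(2 + 3) = 3*5 = 15)
120 + q*(-75) = 120 + 15*(-75) = 120 - 1125 = -1005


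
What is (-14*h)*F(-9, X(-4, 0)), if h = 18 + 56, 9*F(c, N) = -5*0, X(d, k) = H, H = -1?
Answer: 0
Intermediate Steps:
X(d, k) = -1
F(c, N) = 0 (F(c, N) = (-5*0)/9 = (1/9)*0 = 0)
h = 74
(-14*h)*F(-9, X(-4, 0)) = -14*74*0 = -1036*0 = 0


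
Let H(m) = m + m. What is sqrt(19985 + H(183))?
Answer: sqrt(20351) ≈ 142.66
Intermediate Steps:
H(m) = 2*m
sqrt(19985 + H(183)) = sqrt(19985 + 2*183) = sqrt(19985 + 366) = sqrt(20351)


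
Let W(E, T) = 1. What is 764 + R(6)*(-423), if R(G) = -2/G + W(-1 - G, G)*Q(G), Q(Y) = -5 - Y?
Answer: 5558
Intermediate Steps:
R(G) = -5 - G - 2/G (R(G) = -2/G + 1*(-5 - G) = -2/G + (-5 - G) = -5 - G - 2/G)
764 + R(6)*(-423) = 764 + (-5 - 1*6 - 2/6)*(-423) = 764 + (-5 - 6 - 2*1/6)*(-423) = 764 + (-5 - 6 - 1/3)*(-423) = 764 - 34/3*(-423) = 764 + 4794 = 5558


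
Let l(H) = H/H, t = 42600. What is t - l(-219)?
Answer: 42599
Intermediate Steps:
l(H) = 1
t - l(-219) = 42600 - 1*1 = 42600 - 1 = 42599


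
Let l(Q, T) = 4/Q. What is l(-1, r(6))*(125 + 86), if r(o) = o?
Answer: -844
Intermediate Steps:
l(-1, r(6))*(125 + 86) = (4/(-1))*(125 + 86) = (4*(-1))*211 = -4*211 = -844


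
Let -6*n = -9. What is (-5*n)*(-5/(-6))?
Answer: -25/4 ≈ -6.2500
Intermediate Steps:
n = 3/2 (n = -⅙*(-9) = 3/2 ≈ 1.5000)
(-5*n)*(-5/(-6)) = (-5*3/2)*(-5/(-6)) = -(-75)*(-1)/(2*6) = -15/2*⅚ = -25/4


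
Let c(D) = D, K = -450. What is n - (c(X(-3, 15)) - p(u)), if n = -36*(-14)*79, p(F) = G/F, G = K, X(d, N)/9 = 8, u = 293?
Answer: 11644542/293 ≈ 39742.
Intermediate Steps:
X(d, N) = 72 (X(d, N) = 9*8 = 72)
G = -450
p(F) = -450/F
n = 39816 (n = 504*79 = 39816)
n - (c(X(-3, 15)) - p(u)) = 39816 - (72 - (-450)/293) = 39816 - (72 - 1*(-450/293)) = 39816 - (72 + 450/293) = 39816 - 1*21546/293 = 39816 - 21546/293 = 11644542/293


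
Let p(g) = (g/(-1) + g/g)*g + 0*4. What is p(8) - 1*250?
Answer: -306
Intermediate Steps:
p(g) = g*(1 - g) (p(g) = (g*(-1) + 1)*g + 0 = (-g + 1)*g + 0 = (1 - g)*g + 0 = g*(1 - g) + 0 = g*(1 - g))
p(8) - 1*250 = 8*(1 - 1*8) - 1*250 = 8*(1 - 8) - 250 = 8*(-7) - 250 = -56 - 250 = -306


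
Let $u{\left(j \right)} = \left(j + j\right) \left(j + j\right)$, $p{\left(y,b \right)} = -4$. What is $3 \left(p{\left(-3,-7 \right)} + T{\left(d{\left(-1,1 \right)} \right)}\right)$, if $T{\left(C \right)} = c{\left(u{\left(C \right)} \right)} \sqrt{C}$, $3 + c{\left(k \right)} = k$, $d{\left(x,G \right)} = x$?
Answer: $-12 + 3 i \approx -12.0 + 3.0 i$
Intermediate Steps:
$u{\left(j \right)} = 4 j^{2}$ ($u{\left(j \right)} = 2 j 2 j = 4 j^{2}$)
$c{\left(k \right)} = -3 + k$
$T{\left(C \right)} = \sqrt{C} \left(-3 + 4 C^{2}\right)$ ($T{\left(C \right)} = \left(-3 + 4 C^{2}\right) \sqrt{C} = \sqrt{C} \left(-3 + 4 C^{2}\right)$)
$3 \left(p{\left(-3,-7 \right)} + T{\left(d{\left(-1,1 \right)} \right)}\right) = 3 \left(-4 + \sqrt{-1} \left(-3 + 4 \left(-1\right)^{2}\right)\right) = 3 \left(-4 + i \left(-3 + 4 \cdot 1\right)\right) = 3 \left(-4 + i \left(-3 + 4\right)\right) = 3 \left(-4 + i 1\right) = 3 \left(-4 + i\right) = -12 + 3 i$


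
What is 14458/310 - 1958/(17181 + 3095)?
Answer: 73135857/1571390 ≈ 46.542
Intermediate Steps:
14458/310 - 1958/(17181 + 3095) = 14458*(1/310) - 1958/20276 = 7229/155 - 1958*1/20276 = 7229/155 - 979/10138 = 73135857/1571390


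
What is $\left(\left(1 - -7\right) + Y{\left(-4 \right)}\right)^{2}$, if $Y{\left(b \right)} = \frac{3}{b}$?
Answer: $\frac{841}{16} \approx 52.563$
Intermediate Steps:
$\left(\left(1 - -7\right) + Y{\left(-4 \right)}\right)^{2} = \left(\left(1 - -7\right) + \frac{3}{-4}\right)^{2} = \left(\left(1 + 7\right) + 3 \left(- \frac{1}{4}\right)\right)^{2} = \left(8 - \frac{3}{4}\right)^{2} = \left(\frac{29}{4}\right)^{2} = \frac{841}{16}$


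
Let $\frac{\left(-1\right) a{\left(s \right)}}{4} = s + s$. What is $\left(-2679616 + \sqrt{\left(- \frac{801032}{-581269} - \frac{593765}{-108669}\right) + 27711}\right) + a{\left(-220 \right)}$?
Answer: $-2677856 + \frac{4 \sqrt{6912021782249234547515619}}{63165920961} \approx -2.6777 \cdot 10^{6}$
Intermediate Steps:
$a{\left(s \right)} = - 8 s$ ($a{\left(s \right)} = - 4 \left(s + s\right) = - 4 \cdot 2 s = - 8 s$)
$\left(-2679616 + \sqrt{\left(- \frac{801032}{-581269} - \frac{593765}{-108669}\right) + 27711}\right) + a{\left(-220 \right)} = \left(-2679616 + \sqrt{\left(- \frac{801032}{-581269} - \frac{593765}{-108669}\right) + 27711}\right) - -1760 = \left(-2679616 + \sqrt{\left(\left(-801032\right) \left(- \frac{1}{581269}\right) - - \frac{593765}{108669}\right) + 27711}\right) + 1760 = \left(-2679616 + \sqrt{\left(\frac{801032}{581269} + \frac{593765}{108669}\right) + 27711}\right) + 1760 = \left(-2679616 + \sqrt{\frac{432184534193}{63165920961} + 27711}\right) + 1760 = \left(-2679616 + \sqrt{\frac{1750823020284464}{63165920961}}\right) + 1760 = \left(-2679616 + \frac{4 \sqrt{6912021782249234547515619}}{63165920961}\right) + 1760 = -2677856 + \frac{4 \sqrt{6912021782249234547515619}}{63165920961}$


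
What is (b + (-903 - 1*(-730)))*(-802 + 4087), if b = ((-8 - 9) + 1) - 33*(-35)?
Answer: 3173310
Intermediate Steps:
b = 1139 (b = (-17 + 1) + 1155 = -16 + 1155 = 1139)
(b + (-903 - 1*(-730)))*(-802 + 4087) = (1139 + (-903 - 1*(-730)))*(-802 + 4087) = (1139 + (-903 + 730))*3285 = (1139 - 173)*3285 = 966*3285 = 3173310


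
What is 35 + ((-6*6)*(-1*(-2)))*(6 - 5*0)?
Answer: -397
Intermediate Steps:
35 + ((-6*6)*(-1*(-2)))*(6 - 5*0) = 35 + (-2*18*2)*(6 + 0) = 35 - 36*2*6 = 35 - 72*6 = 35 - 432 = -397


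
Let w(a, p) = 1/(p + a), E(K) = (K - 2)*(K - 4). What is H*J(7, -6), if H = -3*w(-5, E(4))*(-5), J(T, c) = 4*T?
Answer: -84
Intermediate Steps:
E(K) = (-4 + K)*(-2 + K) (E(K) = (-2 + K)*(-4 + K) = (-4 + K)*(-2 + K))
w(a, p) = 1/(a + p)
H = -3 (H = -3/(-5 + (8 + 4**2 - 6*4))*(-5) = -3/(-5 + (8 + 16 - 24))*(-5) = -3/(-5 + 0)*(-5) = -3/(-5)*(-5) = -3*(-1/5)*(-5) = (3/5)*(-5) = -3)
H*J(7, -6) = -12*7 = -3*28 = -84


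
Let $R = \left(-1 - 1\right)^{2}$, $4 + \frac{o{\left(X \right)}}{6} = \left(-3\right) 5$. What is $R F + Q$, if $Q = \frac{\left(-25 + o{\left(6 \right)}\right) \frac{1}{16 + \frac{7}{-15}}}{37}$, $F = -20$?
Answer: $- \frac{691765}{8621} \approx -80.242$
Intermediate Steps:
$o{\left(X \right)} = -114$ ($o{\left(X \right)} = -24 + 6 \left(\left(-3\right) 5\right) = -24 + 6 \left(-15\right) = -24 - 90 = -114$)
$R = 4$ ($R = \left(-2\right)^{2} = 4$)
$Q = - \frac{2085}{8621}$ ($Q = \frac{\left(-25 - 114\right) \frac{1}{16 + \frac{7}{-15}}}{37} = - \frac{139}{16 + 7 \left(- \frac{1}{15}\right)} \frac{1}{37} = - \frac{139}{16 - \frac{7}{15}} \cdot \frac{1}{37} = - \frac{139}{\frac{233}{15}} \cdot \frac{1}{37} = \left(-139\right) \frac{15}{233} \cdot \frac{1}{37} = \left(- \frac{2085}{233}\right) \frac{1}{37} = - \frac{2085}{8621} \approx -0.24185$)
$R F + Q = 4 \left(-20\right) - \frac{2085}{8621} = -80 - \frac{2085}{8621} = - \frac{691765}{8621}$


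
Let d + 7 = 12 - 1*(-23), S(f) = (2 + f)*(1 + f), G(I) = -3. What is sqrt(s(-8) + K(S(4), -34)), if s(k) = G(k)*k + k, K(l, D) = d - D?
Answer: sqrt(78) ≈ 8.8318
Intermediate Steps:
S(f) = (1 + f)*(2 + f)
d = 28 (d = -7 + (12 - 1*(-23)) = -7 + (12 + 23) = -7 + 35 = 28)
K(l, D) = 28 - D
s(k) = -2*k (s(k) = -3*k + k = -2*k)
sqrt(s(-8) + K(S(4), -34)) = sqrt(-2*(-8) + (28 - 1*(-34))) = sqrt(16 + (28 + 34)) = sqrt(16 + 62) = sqrt(78)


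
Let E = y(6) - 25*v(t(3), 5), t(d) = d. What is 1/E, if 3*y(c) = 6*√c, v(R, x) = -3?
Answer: 25/1867 - 2*√6/5601 ≈ 0.012516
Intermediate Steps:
y(c) = 2*√c (y(c) = (6*√c)/3 = 2*√c)
E = 75 + 2*√6 (E = 2*√6 - 25*(-3) = 2*√6 + 75 = 75 + 2*√6 ≈ 79.899)
1/E = 1/(75 + 2*√6)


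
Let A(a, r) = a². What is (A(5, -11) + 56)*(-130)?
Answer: -10530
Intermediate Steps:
(A(5, -11) + 56)*(-130) = (5² + 56)*(-130) = (25 + 56)*(-130) = 81*(-130) = -10530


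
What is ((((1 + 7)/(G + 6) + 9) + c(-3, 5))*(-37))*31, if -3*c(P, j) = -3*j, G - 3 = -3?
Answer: -52762/3 ≈ -17587.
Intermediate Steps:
G = 0 (G = 3 - 3 = 0)
c(P, j) = j (c(P, j) = -(-1)*j = j)
((((1 + 7)/(G + 6) + 9) + c(-3, 5))*(-37))*31 = ((((1 + 7)/(0 + 6) + 9) + 5)*(-37))*31 = (((8/6 + 9) + 5)*(-37))*31 = (((8*(1/6) + 9) + 5)*(-37))*31 = (((4/3 + 9) + 5)*(-37))*31 = ((31/3 + 5)*(-37))*31 = ((46/3)*(-37))*31 = -1702/3*31 = -52762/3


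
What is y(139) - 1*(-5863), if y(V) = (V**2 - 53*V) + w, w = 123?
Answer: 17940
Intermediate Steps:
y(V) = 123 + V**2 - 53*V (y(V) = (V**2 - 53*V) + 123 = 123 + V**2 - 53*V)
y(139) - 1*(-5863) = (123 + 139**2 - 53*139) - 1*(-5863) = (123 + 19321 - 7367) + 5863 = 12077 + 5863 = 17940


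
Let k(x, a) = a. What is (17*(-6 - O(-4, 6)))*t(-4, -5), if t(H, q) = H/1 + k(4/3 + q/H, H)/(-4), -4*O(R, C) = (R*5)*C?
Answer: 1836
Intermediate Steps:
O(R, C) = -5*C*R/4 (O(R, C) = -R*5*C/4 = -5*R*C/4 = -5*C*R/4)
t(H, q) = 3*H/4 (t(H, q) = H/1 + H/(-4) = H*1 + H*(-¼) = H - H/4 = 3*H/4)
(17*(-6 - O(-4, 6)))*t(-4, -5) = (17*(-6 - (-5)*6*(-4)/4))*((¾)*(-4)) = (17*(-6 - 1*30))*(-3) = (17*(-6 - 30))*(-3) = (17*(-36))*(-3) = -612*(-3) = 1836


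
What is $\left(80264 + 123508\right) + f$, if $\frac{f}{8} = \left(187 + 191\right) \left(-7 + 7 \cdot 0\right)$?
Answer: $182604$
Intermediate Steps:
$f = -21168$ ($f = 8 \left(187 + 191\right) \left(-7 + 7 \cdot 0\right) = 8 \cdot 378 \left(-7 + 0\right) = 8 \cdot 378 \left(-7\right) = 8 \left(-2646\right) = -21168$)
$\left(80264 + 123508\right) + f = \left(80264 + 123508\right) - 21168 = 203772 - 21168 = 182604$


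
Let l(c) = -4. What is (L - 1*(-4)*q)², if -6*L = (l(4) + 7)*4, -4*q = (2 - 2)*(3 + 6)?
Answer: 4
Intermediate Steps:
q = 0 (q = -(2 - 2)*(3 + 6)/4 = -0*9 = -¼*0 = 0)
L = -2 (L = -(-4 + 7)*4/6 = -4/2 = -⅙*12 = -2)
(L - 1*(-4)*q)² = (-2 - 1*(-4)*0)² = (-2 - (-4)*0)² = (-2 - 1*0)² = (-2 + 0)² = (-2)² = 4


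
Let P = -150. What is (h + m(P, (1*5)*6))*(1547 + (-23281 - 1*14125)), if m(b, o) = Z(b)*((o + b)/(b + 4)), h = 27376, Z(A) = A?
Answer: -71339615832/73 ≈ -9.7726e+8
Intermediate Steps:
m(b, o) = b*(b + o)/(4 + b) (m(b, o) = b*((o + b)/(b + 4)) = b*((b + o)/(4 + b)) = b*(b + o)/(4 + b))
(h + m(P, (1*5)*6))*(1547 + (-23281 - 1*14125)) = (27376 - 150*(-150 + (1*5)*6)/(4 - 150))*(1547 + (-23281 - 1*14125)) = (27376 - 150*(-150 + 5*6)/(-146))*(1547 + (-23281 - 14125)) = (27376 - 150*(-1/146)*(-150 + 30))*(1547 - 37406) = (27376 - 150*(-1/146)*(-120))*(-35859) = (27376 - 9000/73)*(-35859) = (1989448/73)*(-35859) = -71339615832/73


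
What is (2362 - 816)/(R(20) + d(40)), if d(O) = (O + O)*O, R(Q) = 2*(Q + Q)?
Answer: 773/1640 ≈ 0.47134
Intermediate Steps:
R(Q) = 4*Q (R(Q) = 2*(2*Q) = 4*Q)
d(O) = 2*O**2 (d(O) = (2*O)*O = 2*O**2)
(2362 - 816)/(R(20) + d(40)) = (2362 - 816)/(4*20 + 2*40**2) = 1546/(80 + 2*1600) = 1546/(80 + 3200) = 1546/3280 = 1546*(1/3280) = 773/1640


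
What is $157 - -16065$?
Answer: $16222$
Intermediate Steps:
$157 - -16065 = 157 + 16065 = 16222$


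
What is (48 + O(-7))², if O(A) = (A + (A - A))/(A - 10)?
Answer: 677329/289 ≈ 2343.7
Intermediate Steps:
O(A) = A/(-10 + A) (O(A) = (A + 0)/(-10 + A) = A/(-10 + A))
(48 + O(-7))² = (48 - 7/(-10 - 7))² = (48 - 7/(-17))² = (48 - 7*(-1/17))² = (48 + 7/17)² = (823/17)² = 677329/289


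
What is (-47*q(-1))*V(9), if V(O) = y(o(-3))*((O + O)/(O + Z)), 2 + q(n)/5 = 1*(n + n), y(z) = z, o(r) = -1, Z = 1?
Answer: -1692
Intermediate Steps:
q(n) = -10 + 10*n (q(n) = -10 + 5*(1*(n + n)) = -10 + 5*(1*(2*n)) = -10 + 5*(2*n) = -10 + 10*n)
V(O) = -2*O/(1 + O) (V(O) = -(O + O)/(O + 1) = -2*O/(1 + O))
(-47*q(-1))*V(9) = (-47*(-10 + 10*(-1)))*(-2*9/(1 + 9)) = (-47*(-10 - 10))*(-2*9/10) = (-47*(-20))*(-2*9*1/10) = 940*(-9/5) = -1692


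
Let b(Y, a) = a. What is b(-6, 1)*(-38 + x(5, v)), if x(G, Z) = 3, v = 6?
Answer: -35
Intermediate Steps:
b(-6, 1)*(-38 + x(5, v)) = 1*(-38 + 3) = 1*(-35) = -35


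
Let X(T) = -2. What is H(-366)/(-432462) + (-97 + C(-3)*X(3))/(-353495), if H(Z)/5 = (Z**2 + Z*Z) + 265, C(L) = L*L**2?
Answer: -473977547209/152873154690 ≈ -3.1005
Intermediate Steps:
C(L) = L**3
H(Z) = 1325 + 10*Z**2 (H(Z) = 5*((Z**2 + Z*Z) + 265) = 5*((Z**2 + Z**2) + 265) = 5*(2*Z**2 + 265) = 5*(265 + 2*Z**2) = 1325 + 10*Z**2)
H(-366)/(-432462) + (-97 + C(-3)*X(3))/(-353495) = (1325 + 10*(-366)**2)/(-432462) + (-97 + (-3)**3*(-2))/(-353495) = (1325 + 10*133956)*(-1/432462) + (-97 - 27*(-2))*(-1/353495) = (1325 + 1339560)*(-1/432462) + (-97 + 54)*(-1/353495) = 1340885*(-1/432462) - 43*(-1/353495) = -1340885/432462 + 43/353495 = -473977547209/152873154690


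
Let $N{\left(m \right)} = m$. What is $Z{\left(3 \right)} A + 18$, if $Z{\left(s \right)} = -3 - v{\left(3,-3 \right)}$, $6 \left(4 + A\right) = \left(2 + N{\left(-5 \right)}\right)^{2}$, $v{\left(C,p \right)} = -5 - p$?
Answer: $\frac{41}{2} \approx 20.5$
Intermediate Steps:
$A = - \frac{5}{2}$ ($A = -4 + \frac{\left(2 - 5\right)^{2}}{6} = -4 + \frac{\left(-3\right)^{2}}{6} = -4 + \frac{1}{6} \cdot 9 = -4 + \frac{3}{2} = - \frac{5}{2} \approx -2.5$)
$Z{\left(s \right)} = -1$ ($Z{\left(s \right)} = -3 - \left(-5 - -3\right) = -3 - \left(-5 + 3\right) = -3 - -2 = -3 + 2 = -1$)
$Z{\left(3 \right)} A + 18 = \left(-1\right) \left(- \frac{5}{2}\right) + 18 = \frac{5}{2} + 18 = \frac{41}{2}$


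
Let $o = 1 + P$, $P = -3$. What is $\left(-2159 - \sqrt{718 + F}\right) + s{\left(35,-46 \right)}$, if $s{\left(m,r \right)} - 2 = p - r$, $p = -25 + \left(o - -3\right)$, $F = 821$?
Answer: $-2135 - 9 \sqrt{19} \approx -2174.2$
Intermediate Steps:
$o = -2$ ($o = 1 - 3 = -2$)
$p = -24$ ($p = -25 - -1 = -25 + \left(-2 + 3\right) = -25 + 1 = -24$)
$s{\left(m,r \right)} = -22 - r$ ($s{\left(m,r \right)} = 2 - \left(24 + r\right) = -22 - r$)
$\left(-2159 - \sqrt{718 + F}\right) + s{\left(35,-46 \right)} = \left(-2159 - \sqrt{718 + 821}\right) - -24 = \left(-2159 - \sqrt{1539}\right) + \left(-22 + 46\right) = \left(-2159 - 9 \sqrt{19}\right) + 24 = -2135 - 9 \sqrt{19}$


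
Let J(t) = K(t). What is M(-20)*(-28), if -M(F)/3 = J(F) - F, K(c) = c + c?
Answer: -1680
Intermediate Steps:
K(c) = 2*c
J(t) = 2*t
M(F) = -3*F (M(F) = -3*(2*F - F) = -3*F)
M(-20)*(-28) = -3*(-20)*(-28) = 60*(-28) = -1680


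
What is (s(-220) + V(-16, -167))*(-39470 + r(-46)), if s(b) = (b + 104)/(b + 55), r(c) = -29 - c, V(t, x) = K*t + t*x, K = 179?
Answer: 415098164/55 ≈ 7.5472e+6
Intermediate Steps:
V(t, x) = 179*t + t*x
s(b) = (104 + b)/(55 + b)
(s(-220) + V(-16, -167))*(-39470 + r(-46)) = ((104 - 220)/(55 - 220) - 16*(179 - 167))*(-39470 + (-29 - 1*(-46))) = (-116/(-165) - 16*12)*(-39470 + (-29 + 46)) = (-1/165*(-116) - 192)*(-39470 + 17) = (116/165 - 192)*(-39453) = -31564/165*(-39453) = 415098164/55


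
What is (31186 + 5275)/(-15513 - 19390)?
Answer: -1919/1837 ≈ -1.0446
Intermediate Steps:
(31186 + 5275)/(-15513 - 19390) = 36461/(-34903) = 36461*(-1/34903) = -1919/1837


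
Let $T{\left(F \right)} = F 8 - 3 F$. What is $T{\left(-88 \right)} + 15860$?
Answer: $15420$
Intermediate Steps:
$T{\left(F \right)} = 5 F$ ($T{\left(F \right)} = 8 F - 3 F = 5 F$)
$T{\left(-88 \right)} + 15860 = 5 \left(-88\right) + 15860 = -440 + 15860 = 15420$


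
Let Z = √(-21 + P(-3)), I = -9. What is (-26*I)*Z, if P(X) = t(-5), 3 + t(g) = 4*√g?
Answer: 468*√(-6 + I*√5) ≈ 210.11 + 1165.5*I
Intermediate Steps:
t(g) = -3 + 4*√g
P(X) = -3 + 4*I*√5 (P(X) = -3 + 4*√(-5) = -3 + 4*(I*√5) = -3 + 4*I*√5)
Z = √(-24 + 4*I*√5) (Z = √(-21 + (-3 + 4*I*√5)) = √(-24 + 4*I*√5) ≈ 0.89791 + 4.9806*I)
(-26*I)*Z = (-26*(-9))*(2*√(-6 + I*√5)) = 234*(2*√(-6 + I*√5)) = 468*√(-6 + I*√5)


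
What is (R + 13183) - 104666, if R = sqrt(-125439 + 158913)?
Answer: -91483 + sqrt(33474) ≈ -91300.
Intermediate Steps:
R = sqrt(33474) ≈ 182.96
(R + 13183) - 104666 = (sqrt(33474) + 13183) - 104666 = (13183 + sqrt(33474)) - 104666 = -91483 + sqrt(33474)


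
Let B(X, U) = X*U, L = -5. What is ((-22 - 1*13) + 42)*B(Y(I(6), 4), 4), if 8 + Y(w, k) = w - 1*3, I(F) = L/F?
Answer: -994/3 ≈ -331.33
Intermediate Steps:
I(F) = -5/F
Y(w, k) = -11 + w (Y(w, k) = -8 + (w - 1*3) = -8 + (w - 3) = -8 + (-3 + w) = -11 + w)
B(X, U) = U*X
((-22 - 1*13) + 42)*B(Y(I(6), 4), 4) = ((-22 - 1*13) + 42)*(4*(-11 - 5/6)) = ((-22 - 13) + 42)*(4*(-11 - 5*1/6)) = (-35 + 42)*(4*(-11 - 5/6)) = 7*(4*(-71/6)) = 7*(-142/3) = -994/3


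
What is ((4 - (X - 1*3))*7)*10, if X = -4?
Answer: 770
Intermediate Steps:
((4 - (X - 1*3))*7)*10 = ((4 - (-4 - 1*3))*7)*10 = ((4 - (-4 - 3))*7)*10 = ((4 - 1*(-7))*7)*10 = ((4 + 7)*7)*10 = (11*7)*10 = 77*10 = 770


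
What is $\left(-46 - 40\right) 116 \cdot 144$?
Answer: $-1436544$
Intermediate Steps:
$\left(-46 - 40\right) 116 \cdot 144 = \left(-86\right) 116 \cdot 144 = \left(-9976\right) 144 = -1436544$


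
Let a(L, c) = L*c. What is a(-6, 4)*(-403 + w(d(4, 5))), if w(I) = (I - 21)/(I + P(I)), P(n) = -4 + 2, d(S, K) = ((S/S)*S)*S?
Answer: 67764/7 ≈ 9680.6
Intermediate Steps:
d(S, K) = S² (d(S, K) = (1*S)*S = S*S = S²)
P(n) = -2
w(I) = (-21 + I)/(-2 + I) (w(I) = (I - 21)/(I - 2) = (-21 + I)/(-2 + I))
a(-6, 4)*(-403 + w(d(4, 5))) = (-6*4)*(-403 + (-21 + 4²)/(-2 + 4²)) = -24*(-403 + (-21 + 16)/(-2 + 16)) = -24*(-403 - 5/14) = -24*(-5647/14) = 67764/7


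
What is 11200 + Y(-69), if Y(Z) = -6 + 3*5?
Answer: 11209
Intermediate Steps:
Y(Z) = 9 (Y(Z) = -6 + 15 = 9)
11200 + Y(-69) = 11200 + 9 = 11209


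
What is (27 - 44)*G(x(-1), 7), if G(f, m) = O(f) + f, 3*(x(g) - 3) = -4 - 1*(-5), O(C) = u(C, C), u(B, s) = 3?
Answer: -323/3 ≈ -107.67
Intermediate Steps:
O(C) = 3
x(g) = 10/3 (x(g) = 3 + (-4 - 1*(-5))/3 = 3 + (-4 + 5)/3 = 3 + (⅓)*1 = 3 + ⅓ = 10/3)
G(f, m) = 3 + f
(27 - 44)*G(x(-1), 7) = (27 - 44)*(3 + 10/3) = -17*19/3 = -323/3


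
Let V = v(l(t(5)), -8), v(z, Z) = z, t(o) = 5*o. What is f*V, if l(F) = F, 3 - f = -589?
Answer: 14800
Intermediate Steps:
f = 592 (f = 3 - 1*(-589) = 3 + 589 = 592)
V = 25 (V = 5*5 = 25)
f*V = 592*25 = 14800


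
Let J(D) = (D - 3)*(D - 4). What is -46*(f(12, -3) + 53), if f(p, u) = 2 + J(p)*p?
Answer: -42274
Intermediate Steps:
J(D) = (-4 + D)*(-3 + D) (J(D) = (-3 + D)*(-4 + D) = (-4 + D)*(-3 + D))
f(p, u) = 2 + p*(12 + p² - 7*p) (f(p, u) = 2 + (12 + p² - 7*p)*p = 2 + p*(12 + p² - 7*p))
-46*(f(12, -3) + 53) = -46*((2 + 12*(12 + 12² - 7*12)) + 53) = -46*((2 + 12*(12 + 144 - 84)) + 53) = -46*((2 + 12*72) + 53) = -46*((2 + 864) + 53) = -46*(866 + 53) = -46*919 = -42274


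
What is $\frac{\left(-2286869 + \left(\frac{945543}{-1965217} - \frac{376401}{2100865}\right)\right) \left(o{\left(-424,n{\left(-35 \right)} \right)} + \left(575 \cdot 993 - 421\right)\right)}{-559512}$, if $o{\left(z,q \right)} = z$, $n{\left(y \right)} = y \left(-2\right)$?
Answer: $\frac{538299485801078839170641}{231003235917579996} \approx 2.3303 \cdot 10^{6}$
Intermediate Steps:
$n{\left(y \right)} = - 2 y$
$\frac{\left(-2286869 + \left(\frac{945543}{-1965217} - \frac{376401}{2100865}\right)\right) \left(o{\left(-424,n{\left(-35 \right)} \right)} + \left(575 \cdot 993 - 421\right)\right)}{-559512} = \frac{\left(-2286869 + \left(\frac{945543}{-1965217} - \frac{376401}{2100865}\right)\right) \left(-424 + \left(575 \cdot 993 - 421\right)\right)}{-559512} = \left(-2286869 + \left(945543 \left(- \frac{1}{1965217}\right) - \frac{376401}{2100865}\right)\right) \left(-424 + \left(570975 - 421\right)\right) \left(- \frac{1}{559512}\right) = \left(-2286869 - \frac{2726167838712}{4128655612705}\right) \left(-424 + 570554\right) \left(- \frac{1}{559512}\right) = \left(-2286869 - \frac{2726167838712}{4128655612705}\right) 570130 \left(- \frac{1}{559512}\right) = \left(- \frac{9441697258538909357}{4128655612705}\right) 570130 \left(- \frac{1}{559512}\right) = \left(- \frac{1076598971602157678341282}{825731122541}\right) \left(- \frac{1}{559512}\right) = \frac{538299485801078839170641}{231003235917579996}$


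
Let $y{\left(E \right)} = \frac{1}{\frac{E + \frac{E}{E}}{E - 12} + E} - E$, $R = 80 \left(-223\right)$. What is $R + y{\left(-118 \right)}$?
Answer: $- \frac{20752472}{1171} \approx -17722.0$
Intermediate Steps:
$R = -17840$
$y{\left(E \right)} = \frac{1}{E + \frac{1 + E}{-12 + E}} - E$ ($y{\left(E \right)} = \frac{1}{\frac{E + 1}{-12 + E} + E} - E = \frac{1}{\frac{1 + E}{-12 + E} + E} - E = \frac{1}{E + \frac{1 + E}{-12 + E}} - E$)
$R + y{\left(-118 \right)} = -17840 + \frac{-12 - \left(-118\right)^{3} + 11 \left(-118\right)^{2}}{1 + \left(-118\right)^{2} - -1298} = -17840 + \frac{-12 - -1643032 + 11 \cdot 13924}{1 + 13924 + 1298} = -17840 + \frac{-12 + 1643032 + 153164}{15223} = -17840 + \frac{1}{15223} \cdot 1796184 = -17840 + \frac{138168}{1171} = - \frac{20752472}{1171}$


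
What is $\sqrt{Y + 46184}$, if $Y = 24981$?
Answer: $\sqrt{71165} \approx 266.77$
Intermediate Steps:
$\sqrt{Y + 46184} = \sqrt{24981 + 46184} = \sqrt{71165}$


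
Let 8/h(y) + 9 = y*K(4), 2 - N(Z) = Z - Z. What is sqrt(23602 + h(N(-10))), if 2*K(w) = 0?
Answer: sqrt(212410)/3 ≈ 153.63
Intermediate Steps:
K(w) = 0 (K(w) = (1/2)*0 = 0)
N(Z) = 2 (N(Z) = 2 - (Z - Z) = 2 - 1*0 = 2 + 0 = 2)
h(y) = -8/9 (h(y) = 8/(-9 + y*0) = 8/(-9 + 0) = 8/(-9) = 8*(-1/9) = -8/9)
sqrt(23602 + h(N(-10))) = sqrt(23602 - 8/9) = sqrt(212410/9) = sqrt(212410)/3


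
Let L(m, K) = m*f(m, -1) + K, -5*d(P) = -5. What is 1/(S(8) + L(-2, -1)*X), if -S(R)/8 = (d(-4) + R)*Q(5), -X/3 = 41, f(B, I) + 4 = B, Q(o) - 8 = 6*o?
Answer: -1/4089 ≈ -0.00024456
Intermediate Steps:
d(P) = 1 (d(P) = -⅕*(-5) = 1)
Q(o) = 8 + 6*o
f(B, I) = -4 + B
X = -123 (X = -3*41 = -123)
S(R) = -304 - 304*R (S(R) = -8*(1 + R)*(8 + 6*5) = -8*(1 + R)*(8 + 30) = -8*(1 + R)*38 = -8*(38 + 38*R) = -304 - 304*R)
L(m, K) = K + m*(-4 + m) (L(m, K) = m*(-4 + m) + K = K + m*(-4 + m))
1/(S(8) + L(-2, -1)*X) = 1/((-304 - 304*8) + (-1 - 2*(-4 - 2))*(-123)) = 1/((-304 - 2432) + (-1 - 2*(-6))*(-123)) = 1/(-2736 + (-1 + 12)*(-123)) = 1/(-2736 + 11*(-123)) = 1/(-2736 - 1353) = 1/(-4089) = -1/4089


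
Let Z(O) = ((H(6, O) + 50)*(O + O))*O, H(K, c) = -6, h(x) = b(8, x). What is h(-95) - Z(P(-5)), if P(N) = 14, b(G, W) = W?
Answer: -17343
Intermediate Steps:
h(x) = x
Z(O) = 88*O² (Z(O) = ((-6 + 50)*(O + O))*O = (44*(2*O))*O = (88*O)*O = 88*O²)
h(-95) - Z(P(-5)) = -95 - 88*14² = -95 - 88*196 = -95 - 1*17248 = -95 - 17248 = -17343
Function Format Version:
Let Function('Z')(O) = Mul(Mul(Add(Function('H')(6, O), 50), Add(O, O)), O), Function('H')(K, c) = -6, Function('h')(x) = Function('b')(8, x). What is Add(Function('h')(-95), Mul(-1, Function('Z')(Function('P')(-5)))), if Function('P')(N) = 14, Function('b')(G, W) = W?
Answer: -17343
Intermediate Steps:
Function('h')(x) = x
Function('Z')(O) = Mul(88, Pow(O, 2)) (Function('Z')(O) = Mul(Mul(Add(-6, 50), Add(O, O)), O) = Mul(Mul(44, Mul(2, O)), O) = Mul(Mul(88, O), O) = Mul(88, Pow(O, 2)))
Add(Function('h')(-95), Mul(-1, Function('Z')(Function('P')(-5)))) = Add(-95, Mul(-1, Mul(88, Pow(14, 2)))) = Add(-95, Mul(-1, Mul(88, 196))) = Add(-95, Mul(-1, 17248)) = Add(-95, -17248) = -17343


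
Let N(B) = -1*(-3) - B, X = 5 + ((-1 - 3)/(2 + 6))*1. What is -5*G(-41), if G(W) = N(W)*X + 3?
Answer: -1005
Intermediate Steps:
X = 9/2 (X = 5 - 4/8*1 = 5 - 4*⅛*1 = 5 - ½*1 = 5 - ½ = 9/2 ≈ 4.5000)
N(B) = 3 - B
G(W) = 33/2 - 9*W/2 (G(W) = (3 - W)*(9/2) + 3 = (27/2 - 9*W/2) + 3 = 33/2 - 9*W/2)
-5*G(-41) = -5*(33/2 - 9/2*(-41)) = -5*(33/2 + 369/2) = -5*201 = -1005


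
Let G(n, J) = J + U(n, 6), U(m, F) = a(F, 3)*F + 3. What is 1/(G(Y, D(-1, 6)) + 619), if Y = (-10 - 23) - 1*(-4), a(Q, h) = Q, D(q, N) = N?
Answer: 1/664 ≈ 0.0015060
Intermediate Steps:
Y = -29 (Y = -33 + 4 = -29)
U(m, F) = 3 + F**2 (U(m, F) = F*F + 3 = F**2 + 3 = 3 + F**2)
G(n, J) = 39 + J (G(n, J) = J + (3 + 6**2) = J + (3 + 36) = J + 39 = 39 + J)
1/(G(Y, D(-1, 6)) + 619) = 1/((39 + 6) + 619) = 1/(45 + 619) = 1/664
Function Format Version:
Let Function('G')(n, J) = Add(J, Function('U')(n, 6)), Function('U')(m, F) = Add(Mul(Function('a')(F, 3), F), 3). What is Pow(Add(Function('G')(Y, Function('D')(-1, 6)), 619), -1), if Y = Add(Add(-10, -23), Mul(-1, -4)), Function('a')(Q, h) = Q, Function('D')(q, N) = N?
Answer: Rational(1, 664) ≈ 0.0015060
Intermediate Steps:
Y = -29 (Y = Add(-33, 4) = -29)
Function('U')(m, F) = Add(3, Pow(F, 2)) (Function('U')(m, F) = Add(Mul(F, F), 3) = Add(Pow(F, 2), 3) = Add(3, Pow(F, 2)))
Function('G')(n, J) = Add(39, J) (Function('G')(n, J) = Add(J, Add(3, Pow(6, 2))) = Add(J, Add(3, 36)) = Add(J, 39) = Add(39, J))
Pow(Add(Function('G')(Y, Function('D')(-1, 6)), 619), -1) = Pow(Add(Add(39, 6), 619), -1) = Pow(Add(45, 619), -1) = Pow(664, -1) = Rational(1, 664)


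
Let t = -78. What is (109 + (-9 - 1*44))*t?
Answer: -4368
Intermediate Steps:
(109 + (-9 - 1*44))*t = (109 + (-9 - 1*44))*(-78) = (109 + (-9 - 44))*(-78) = (109 - 53)*(-78) = 56*(-78) = -4368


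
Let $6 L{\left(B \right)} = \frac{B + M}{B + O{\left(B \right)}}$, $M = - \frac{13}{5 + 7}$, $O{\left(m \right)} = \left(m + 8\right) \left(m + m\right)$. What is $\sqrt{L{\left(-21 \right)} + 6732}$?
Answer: $\frac{\sqrt{10687712070}}{1260} \approx 82.049$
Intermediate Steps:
$O{\left(m \right)} = 2 m \left(8 + m\right)$ ($O{\left(m \right)} = \left(8 + m\right) 2 m = 2 m \left(8 + m\right)$)
$M = - \frac{13}{12} \approx -1.0833$
$L{\left(B \right)} = \frac{- \frac{13}{12} + B}{6 \left(B + 2 B \left(8 + B\right)\right)}$ ($L{\left(B \right)} = \frac{\left(B - \frac{13}{12}\right) \frac{1}{B + 2 B \left(8 + B\right)}}{6} = \frac{\left(- \frac{13}{12} + B\right) \frac{1}{B + 2 B \left(8 + B\right)}}{6} = \frac{\frac{1}{B + 2 B \left(8 + B\right)} \left(- \frac{13}{12} + B\right)}{6} = \frac{- \frac{13}{12} + B}{6 \left(B + 2 B \left(8 + B\right)\right)}$)
$\sqrt{L{\left(-21 \right)} + 6732} = \sqrt{\frac{-13 + 12 \left(-21\right)}{72 \left(-21\right) \left(17 + 2 \left(-21\right)\right)} + 6732} = \sqrt{\frac{1}{72} \left(- \frac{1}{21}\right) \frac{1}{17 - 42} \left(-13 - 252\right) + 6732} = \sqrt{\frac{1}{72} \left(- \frac{1}{21}\right) \frac{1}{-25} \left(-265\right) + 6732} = \sqrt{\frac{1}{72} \left(- \frac{1}{21}\right) \left(- \frac{1}{25}\right) \left(-265\right) + 6732} = \sqrt{- \frac{53}{7560} + 6732} = \sqrt{\frac{50893867}{7560}} = \frac{\sqrt{10687712070}}{1260}$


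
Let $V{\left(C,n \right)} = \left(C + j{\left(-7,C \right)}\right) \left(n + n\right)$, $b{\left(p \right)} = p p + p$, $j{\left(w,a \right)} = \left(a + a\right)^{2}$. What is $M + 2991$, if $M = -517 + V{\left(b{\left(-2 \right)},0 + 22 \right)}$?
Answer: $3266$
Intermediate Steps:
$j{\left(w,a \right)} = 4 a^{2}$ ($j{\left(w,a \right)} = \left(2 a\right)^{2} = 4 a^{2}$)
$b{\left(p \right)} = p + p^{2}$ ($b{\left(p \right)} = p^{2} + p = p + p^{2}$)
$V{\left(C,n \right)} = 2 n \left(C + 4 C^{2}\right)$ ($V{\left(C,n \right)} = \left(C + 4 C^{2}\right) \left(n + n\right) = \left(C + 4 C^{2}\right) 2 n = 2 n \left(C + 4 C^{2}\right)$)
$M = 275$ ($M = -517 + 2 \left(- 2 \left(1 - 2\right)\right) \left(0 + 22\right) \left(1 + 4 \left(- 2 \left(1 - 2\right)\right)\right) = -517 + 2 \left(\left(-2\right) \left(-1\right)\right) 22 \left(1 + 4 \left(\left(-2\right) \left(-1\right)\right)\right) = -517 + 2 \cdot 2 \cdot 22 \left(1 + 4 \cdot 2\right) = -517 + 2 \cdot 2 \cdot 22 \left(1 + 8\right) = -517 + 2 \cdot 2 \cdot 22 \cdot 9 = -517 + 792 = 275$)
$M + 2991 = 275 + 2991 = 3266$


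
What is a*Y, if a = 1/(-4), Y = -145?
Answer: 145/4 ≈ 36.250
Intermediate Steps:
a = -1/4 ≈ -0.25000
a*Y = -1/4*(-145) = 145/4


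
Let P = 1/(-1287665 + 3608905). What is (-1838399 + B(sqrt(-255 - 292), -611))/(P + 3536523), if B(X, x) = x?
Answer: -4268783572400/8209118648521 ≈ -0.52001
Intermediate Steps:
P = 1/2321240 ≈ 4.3080e-7
(-1838399 + B(sqrt(-255 - 292), -611))/(P + 3536523) = (-1838399 - 611)/(1/2321240 + 3536523) = -1839010/8209118648521/2321240 = -1839010*2321240/8209118648521 = -4268783572400/8209118648521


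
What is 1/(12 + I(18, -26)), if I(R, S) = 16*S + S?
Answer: -1/430 ≈ -0.0023256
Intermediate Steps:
I(R, S) = 17*S
1/(12 + I(18, -26)) = 1/(12 + 17*(-26)) = 1/(12 - 442) = 1/(-430) = -1/430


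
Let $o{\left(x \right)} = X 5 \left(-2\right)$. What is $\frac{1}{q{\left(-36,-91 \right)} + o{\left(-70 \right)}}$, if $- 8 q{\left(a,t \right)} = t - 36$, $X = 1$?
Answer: $\frac{8}{47} \approx 0.17021$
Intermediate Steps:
$q{\left(a,t \right)} = \frac{9}{2} - \frac{t}{8}$ ($q{\left(a,t \right)} = - \frac{t - 36}{8} = - \frac{-36 + t}{8} = \frac{9}{2} - \frac{t}{8}$)
$o{\left(x \right)} = -10$ ($o{\left(x \right)} = 1 \cdot 5 \left(-2\right) = 5 \left(-2\right) = -10$)
$\frac{1}{q{\left(-36,-91 \right)} + o{\left(-70 \right)}} = \frac{1}{\left(\frac{9}{2} - - \frac{91}{8}\right) - 10} = \frac{1}{\left(\frac{9}{2} + \frac{91}{8}\right) - 10} = \frac{1}{\frac{127}{8} - 10} = \frac{1}{\frac{47}{8}} = \frac{8}{47}$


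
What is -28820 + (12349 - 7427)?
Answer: -23898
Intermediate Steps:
-28820 + (12349 - 7427) = -28820 + 4922 = -23898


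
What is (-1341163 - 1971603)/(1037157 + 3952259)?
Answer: -1656383/2494708 ≈ -0.66396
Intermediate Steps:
(-1341163 - 1971603)/(1037157 + 3952259) = -3312766/4989416 = -3312766*1/4989416 = -1656383/2494708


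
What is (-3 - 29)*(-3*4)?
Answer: 384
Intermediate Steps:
(-3 - 29)*(-3*4) = -32*(-12) = 384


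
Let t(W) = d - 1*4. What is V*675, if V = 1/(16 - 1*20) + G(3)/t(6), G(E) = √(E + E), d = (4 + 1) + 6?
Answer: -675/4 + 675*√6/7 ≈ 67.451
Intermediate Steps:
d = 11 (d = 5 + 6 = 11)
G(E) = √2*√E (G(E) = √(2*E) = √2*√E)
t(W) = 7 (t(W) = 11 - 1*4 = 11 - 4 = 7)
V = -¼ + √6/7 (V = 1/(16 - 1*20) + (√2*√3)/7 = 1/(16 - 20) + √6*(⅐) = 1/(-4) + √6/7 = 1*(-¼) + √6/7 = -¼ + √6/7 ≈ 0.099927)
V*675 = (-¼ + √6/7)*675 = -675/4 + 675*√6/7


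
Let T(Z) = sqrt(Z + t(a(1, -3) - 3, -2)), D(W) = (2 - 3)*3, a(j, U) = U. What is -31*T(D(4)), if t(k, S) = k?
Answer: -93*I ≈ -93.0*I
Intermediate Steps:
D(W) = -3 (D(W) = -1*3 = -3)
T(Z) = sqrt(-6 + Z) (T(Z) = sqrt(Z + (-3 - 3)) = sqrt(Z - 6) = sqrt(-6 + Z))
-31*T(D(4)) = -31*sqrt(-6 - 3) = -93*I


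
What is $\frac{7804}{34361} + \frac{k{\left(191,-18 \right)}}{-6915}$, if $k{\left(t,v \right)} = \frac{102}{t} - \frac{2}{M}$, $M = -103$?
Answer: $\frac{1061272633612}{4674429034995} \approx 0.22704$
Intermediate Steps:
$k{\left(t,v \right)} = \frac{2}{103} + \frac{102}{t}$ ($k{\left(t,v \right)} = \frac{102}{t} - \frac{2}{-103} = \frac{102}{t} - - \frac{2}{103} = \frac{102}{t} + \frac{2}{103} = \frac{2}{103} + \frac{102}{t}$)
$\frac{7804}{34361} + \frac{k{\left(191,-18 \right)}}{-6915} = \frac{7804}{34361} + \frac{\frac{2}{103} + \frac{102}{191}}{-6915} = 7804 \cdot \frac{1}{34361} + \left(\frac{2}{103} + 102 \cdot \frac{1}{191}\right) \left(- \frac{1}{6915}\right) = \frac{7804}{34361} + \left(\frac{2}{103} + \frac{102}{191}\right) \left(- \frac{1}{6915}\right) = \frac{7804}{34361} + \frac{10888}{19673} \left(- \frac{1}{6915}\right) = \frac{7804}{34361} - \frac{10888}{136038795} = \frac{1061272633612}{4674429034995}$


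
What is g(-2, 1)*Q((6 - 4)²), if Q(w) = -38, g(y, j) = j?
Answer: -38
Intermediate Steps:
g(-2, 1)*Q((6 - 4)²) = 1*(-38) = -38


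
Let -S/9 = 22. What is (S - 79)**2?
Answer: 76729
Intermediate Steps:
S = -198 (S = -9*22 = -198)
(S - 79)**2 = (-198 - 79)**2 = (-277)**2 = 76729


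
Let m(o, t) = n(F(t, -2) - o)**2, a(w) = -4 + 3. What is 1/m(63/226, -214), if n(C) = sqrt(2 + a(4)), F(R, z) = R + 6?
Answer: 1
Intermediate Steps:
a(w) = -1
F(R, z) = 6 + R
n(C) = 1 (n(C) = sqrt(2 - 1) = sqrt(1) = 1)
m(o, t) = 1 (m(o, t) = 1**2 = 1)
1/m(63/226, -214) = 1/1 = 1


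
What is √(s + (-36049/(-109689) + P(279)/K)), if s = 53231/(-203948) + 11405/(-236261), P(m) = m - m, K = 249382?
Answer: √135287030118350206594163101299/2642679952504446 ≈ 0.13918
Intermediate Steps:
P(m) = 0
s = -14902436231/48184958428 (s = 53231*(-1/203948) + 11405*(-1/236261) = -53231/203948 - 11405/236261 = -14902436231/48184958428 ≈ -0.30928)
√(s + (-36049/(-109689) + P(279)/K)) = √(-14902436231/48184958428 + (-36049/(-109689) + 0/249382)) = √(-14902436231/48184958428 + (-36049*(-1/109689) + 0*(1/249382))) = √(-14902436231/48184958428 + (36049/109689 + 0)) = √(-14902436231/48184958428 + 36049/109689) = √(102386238628813/5285359905008892) = √135287030118350206594163101299/2642679952504446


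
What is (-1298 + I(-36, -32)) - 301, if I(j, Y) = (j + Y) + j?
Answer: -1703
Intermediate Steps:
I(j, Y) = Y + 2*j (I(j, Y) = (Y + j) + j = Y + 2*j)
(-1298 + I(-36, -32)) - 301 = (-1298 + (-32 + 2*(-36))) - 301 = (-1298 + (-32 - 72)) - 301 = (-1298 - 104) - 301 = -1402 - 301 = -1703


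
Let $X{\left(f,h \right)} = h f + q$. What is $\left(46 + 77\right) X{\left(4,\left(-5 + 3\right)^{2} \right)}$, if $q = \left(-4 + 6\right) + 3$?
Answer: $2583$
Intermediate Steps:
$q = 5$ ($q = 2 + 3 = 5$)
$X{\left(f,h \right)} = 5 + f h$ ($X{\left(f,h \right)} = h f + 5 = f h + 5 = 5 + f h$)
$\left(46 + 77\right) X{\left(4,\left(-5 + 3\right)^{2} \right)} = \left(46 + 77\right) \left(5 + 4 \left(-5 + 3\right)^{2}\right) = 123 \left(5 + 4 \left(-2\right)^{2}\right) = 123 \left(5 + 4 \cdot 4\right) = 123 \left(5 + 16\right) = 123 \cdot 21 = 2583$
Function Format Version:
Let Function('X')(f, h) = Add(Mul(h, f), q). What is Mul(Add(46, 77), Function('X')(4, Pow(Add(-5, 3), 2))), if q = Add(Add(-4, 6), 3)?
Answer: 2583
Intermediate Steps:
q = 5 (q = Add(2, 3) = 5)
Function('X')(f, h) = Add(5, Mul(f, h)) (Function('X')(f, h) = Add(Mul(h, f), 5) = Add(Mul(f, h), 5) = Add(5, Mul(f, h)))
Mul(Add(46, 77), Function('X')(4, Pow(Add(-5, 3), 2))) = Mul(Add(46, 77), Add(5, Mul(4, Pow(Add(-5, 3), 2)))) = Mul(123, Add(5, Mul(4, Pow(-2, 2)))) = Mul(123, Add(5, Mul(4, 4))) = Mul(123, Add(5, 16)) = Mul(123, 21) = 2583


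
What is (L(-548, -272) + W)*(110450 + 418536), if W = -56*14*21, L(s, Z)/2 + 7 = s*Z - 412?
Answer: 148544558660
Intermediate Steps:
L(s, Z) = -838 + 2*Z*s (L(s, Z) = -14 + 2*(s*Z - 412) = -14 + 2*(Z*s - 412) = -14 + 2*(-412 + Z*s) = -14 + (-824 + 2*Z*s) = -838 + 2*Z*s)
W = -16464 (W = -784*21 = -16464)
(L(-548, -272) + W)*(110450 + 418536) = ((-838 + 2*(-272)*(-548)) - 16464)*(110450 + 418536) = ((-838 + 298112) - 16464)*528986 = (297274 - 16464)*528986 = 280810*528986 = 148544558660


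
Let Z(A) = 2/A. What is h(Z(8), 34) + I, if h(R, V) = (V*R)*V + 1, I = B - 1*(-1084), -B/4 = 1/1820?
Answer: 625169/455 ≈ 1374.0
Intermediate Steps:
B = -1/455 (B = -4/1820 = -4*1/1820 = -1/455 ≈ -0.0021978)
I = 493219/455 (I = -1/455 - 1*(-1084) = -1/455 + 1084 = 493219/455 ≈ 1084.0)
h(R, V) = 1 + R*V² (h(R, V) = (R*V)*V + 1 = R*V² + 1 = 1 + R*V²)
h(Z(8), 34) + I = (1 + (2/8)*34²) + 493219/455 = (1 + (2*(⅛))*1156) + 493219/455 = (1 + (¼)*1156) + 493219/455 = (1 + 289) + 493219/455 = 290 + 493219/455 = 625169/455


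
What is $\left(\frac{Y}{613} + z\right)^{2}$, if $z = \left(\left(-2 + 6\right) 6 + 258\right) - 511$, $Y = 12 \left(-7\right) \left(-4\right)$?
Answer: $\frac{19611481681}{375769} \approx 52190.0$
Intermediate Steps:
$Y = 336$ ($Y = \left(-84\right) \left(-4\right) = 336$)
$z = -229$ ($z = \left(4 \cdot 6 + 258\right) - 511 = \left(24 + 258\right) - 511 = 282 - 511 = -229$)
$\left(\frac{Y}{613} + z\right)^{2} = \left(\frac{336}{613} - 229\right)^{2} = \left(- \frac{140041}{613}\right)^{2} = \frac{19611481681}{375769}$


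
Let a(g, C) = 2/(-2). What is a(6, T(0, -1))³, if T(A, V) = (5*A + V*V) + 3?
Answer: -1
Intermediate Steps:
T(A, V) = 3 + V² + 5*A (T(A, V) = (5*A + V²) + 3 = (V² + 5*A) + 3 = 3 + V² + 5*A)
a(g, C) = -1 (a(g, C) = 2*(-½) = -1)
a(6, T(0, -1))³ = (-1)³ = -1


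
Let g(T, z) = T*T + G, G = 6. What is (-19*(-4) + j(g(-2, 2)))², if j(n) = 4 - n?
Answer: 4900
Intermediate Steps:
g(T, z) = 6 + T² (g(T, z) = T*T + 6 = T² + 6 = 6 + T²)
(-19*(-4) + j(g(-2, 2)))² = (-19*(-4) + (4 - (6 + (-2)²)))² = (76 + (4 - (6 + 4)))² = (76 + (4 - 1*10))² = (76 + (4 - 10))² = (76 - 6)² = 70² = 4900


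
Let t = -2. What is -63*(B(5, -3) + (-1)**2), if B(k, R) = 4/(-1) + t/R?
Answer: 147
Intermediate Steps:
B(k, R) = -4 - 2/R (B(k, R) = 4/(-1) - 2/R = 4*(-1) - 2/R = -4 - 2/R)
-63*(B(5, -3) + (-1)**2) = -63*((-4 - 2/(-3)) + (-1)**2) = -63*((-4 - 2*(-1/3)) + 1) = -63*((-4 + 2/3) + 1) = -63*(-10/3 + 1) = -63*(-7/3) = 147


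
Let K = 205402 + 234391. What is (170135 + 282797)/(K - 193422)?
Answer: 452932/246371 ≈ 1.8384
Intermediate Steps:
K = 439793
(170135 + 282797)/(K - 193422) = (170135 + 282797)/(439793 - 193422) = 452932/246371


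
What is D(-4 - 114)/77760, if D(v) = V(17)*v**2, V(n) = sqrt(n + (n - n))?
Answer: 3481*sqrt(17)/19440 ≈ 0.73830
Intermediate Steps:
V(n) = sqrt(n) (V(n) = sqrt(n + 0) = sqrt(n))
D(v) = sqrt(17)*v**2
D(-4 - 114)/77760 = (sqrt(17)*(-4 - 114)**2)/77760 = (sqrt(17)*(-118)**2)*(1/77760) = (sqrt(17)*13924)*(1/77760) = (13924*sqrt(17))*(1/77760) = 3481*sqrt(17)/19440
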